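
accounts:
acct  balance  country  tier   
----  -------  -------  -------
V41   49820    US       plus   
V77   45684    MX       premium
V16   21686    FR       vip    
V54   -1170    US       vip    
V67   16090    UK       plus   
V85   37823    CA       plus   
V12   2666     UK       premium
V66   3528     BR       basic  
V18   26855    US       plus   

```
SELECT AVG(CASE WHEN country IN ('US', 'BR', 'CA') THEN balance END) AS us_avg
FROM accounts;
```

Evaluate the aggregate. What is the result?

23371.2

acct=V41: ✓ → 49820
acct=V77: ✗
acct=V16: ✗
acct=V54: ✓ → -1170
acct=V67: ✗
acct=V85: ✓ → 37823
acct=V12: ✗
acct=V66: ✓ → 3528
acct=V18: ✓ → 26855
us_avg = (49820 + -1170 + 37823 + 3528 + 26855) / 5 = 23371.2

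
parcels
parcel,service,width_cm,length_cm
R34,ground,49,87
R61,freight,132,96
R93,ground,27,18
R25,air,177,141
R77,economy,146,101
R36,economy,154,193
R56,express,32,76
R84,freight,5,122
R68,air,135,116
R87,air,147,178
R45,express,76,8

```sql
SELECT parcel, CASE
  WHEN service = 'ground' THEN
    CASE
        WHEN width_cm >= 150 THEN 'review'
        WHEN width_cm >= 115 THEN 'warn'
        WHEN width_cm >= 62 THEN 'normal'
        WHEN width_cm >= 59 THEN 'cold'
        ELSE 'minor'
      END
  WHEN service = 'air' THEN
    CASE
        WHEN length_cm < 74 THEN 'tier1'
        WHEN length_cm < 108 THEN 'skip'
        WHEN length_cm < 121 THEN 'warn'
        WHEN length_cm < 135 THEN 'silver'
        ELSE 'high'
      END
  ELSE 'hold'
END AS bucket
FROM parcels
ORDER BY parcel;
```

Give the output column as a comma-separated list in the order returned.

parcel=R25: service='air' → inner[ELSE] → high
parcel=R34: service='ground' → inner[ELSE] → minor
parcel=R36: service='economy' → outer ELSE → hold
parcel=R45: service='express' → outer ELSE → hold
parcel=R56: service='express' → outer ELSE → hold
parcel=R61: service='freight' → outer ELSE → hold
parcel=R68: service='air' → inner[length_cm < 121] → warn
parcel=R77: service='economy' → outer ELSE → hold
parcel=R84: service='freight' → outer ELSE → hold
parcel=R87: service='air' → inner[ELSE] → high
parcel=R93: service='ground' → inner[ELSE] → minor

high, minor, hold, hold, hold, hold, warn, hold, hold, high, minor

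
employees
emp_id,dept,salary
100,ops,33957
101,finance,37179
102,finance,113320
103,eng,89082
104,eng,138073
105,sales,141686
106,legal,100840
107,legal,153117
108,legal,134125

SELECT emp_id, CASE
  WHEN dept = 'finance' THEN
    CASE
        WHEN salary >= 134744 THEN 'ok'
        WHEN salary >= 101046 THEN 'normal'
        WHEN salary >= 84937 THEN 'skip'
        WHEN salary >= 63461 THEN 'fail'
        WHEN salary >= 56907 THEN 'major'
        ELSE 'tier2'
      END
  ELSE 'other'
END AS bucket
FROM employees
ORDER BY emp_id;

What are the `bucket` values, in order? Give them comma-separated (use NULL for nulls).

emp_id=100: dept='ops' → outer ELSE → other
emp_id=101: dept='finance' → inner[ELSE] → tier2
emp_id=102: dept='finance' → inner[salary >= 101046] → normal
emp_id=103: dept='eng' → outer ELSE → other
emp_id=104: dept='eng' → outer ELSE → other
emp_id=105: dept='sales' → outer ELSE → other
emp_id=106: dept='legal' → outer ELSE → other
emp_id=107: dept='legal' → outer ELSE → other
emp_id=108: dept='legal' → outer ELSE → other

other, tier2, normal, other, other, other, other, other, other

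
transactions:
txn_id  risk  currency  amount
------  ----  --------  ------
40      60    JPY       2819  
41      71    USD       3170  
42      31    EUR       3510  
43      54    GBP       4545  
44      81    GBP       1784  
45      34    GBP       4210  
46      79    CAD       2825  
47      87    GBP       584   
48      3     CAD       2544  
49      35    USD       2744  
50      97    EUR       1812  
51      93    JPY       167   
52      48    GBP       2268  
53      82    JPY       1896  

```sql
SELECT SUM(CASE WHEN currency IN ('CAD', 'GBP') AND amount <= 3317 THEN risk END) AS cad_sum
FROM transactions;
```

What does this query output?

298

txn_id=40: ✗
txn_id=41: ✗
txn_id=42: ✗
txn_id=43: ✗
txn_id=44: ✓ → 81
txn_id=45: ✗
txn_id=46: ✓ → 79
txn_id=47: ✓ → 87
txn_id=48: ✓ → 3
txn_id=49: ✗
txn_id=50: ✗
txn_id=51: ✗
txn_id=52: ✓ → 48
txn_id=53: ✗
cad_sum = 81 + 79 + 87 + 3 + 48 = 298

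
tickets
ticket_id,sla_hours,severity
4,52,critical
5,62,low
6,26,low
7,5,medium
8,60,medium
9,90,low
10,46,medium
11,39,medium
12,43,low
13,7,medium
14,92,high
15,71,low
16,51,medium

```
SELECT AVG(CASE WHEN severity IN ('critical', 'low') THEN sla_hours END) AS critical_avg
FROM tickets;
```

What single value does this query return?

57.3333333333

ticket_id=4: ✓ → 52
ticket_id=5: ✓ → 62
ticket_id=6: ✓ → 26
ticket_id=7: ✗
ticket_id=8: ✗
ticket_id=9: ✓ → 90
ticket_id=10: ✗
ticket_id=11: ✗
ticket_id=12: ✓ → 43
ticket_id=13: ✗
ticket_id=14: ✗
ticket_id=15: ✓ → 71
ticket_id=16: ✗
critical_avg = (52 + 62 + 26 + 90 + 43 + 71) / 6 = 57.3333333333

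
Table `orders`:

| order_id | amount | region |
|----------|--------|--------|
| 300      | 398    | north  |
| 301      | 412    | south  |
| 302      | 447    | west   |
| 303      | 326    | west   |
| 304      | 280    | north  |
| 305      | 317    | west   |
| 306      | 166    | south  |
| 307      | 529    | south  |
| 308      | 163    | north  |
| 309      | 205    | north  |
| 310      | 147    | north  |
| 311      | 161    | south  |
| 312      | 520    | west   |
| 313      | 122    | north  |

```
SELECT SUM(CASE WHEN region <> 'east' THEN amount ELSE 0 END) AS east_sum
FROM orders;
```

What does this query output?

4193

order_id=300: ✓ → 398
order_id=301: ✓ → 412
order_id=302: ✓ → 447
order_id=303: ✓ → 326
order_id=304: ✓ → 280
order_id=305: ✓ → 317
order_id=306: ✓ → 166
order_id=307: ✓ → 529
order_id=308: ✓ → 163
order_id=309: ✓ → 205
order_id=310: ✓ → 147
order_id=311: ✓ → 161
order_id=312: ✓ → 520
order_id=313: ✓ → 122
east_sum = 398 + 412 + 447 + 326 + 280 + 317 + 166 + 529 + 163 + 205 + 147 + 161 + 520 + 122 = 4193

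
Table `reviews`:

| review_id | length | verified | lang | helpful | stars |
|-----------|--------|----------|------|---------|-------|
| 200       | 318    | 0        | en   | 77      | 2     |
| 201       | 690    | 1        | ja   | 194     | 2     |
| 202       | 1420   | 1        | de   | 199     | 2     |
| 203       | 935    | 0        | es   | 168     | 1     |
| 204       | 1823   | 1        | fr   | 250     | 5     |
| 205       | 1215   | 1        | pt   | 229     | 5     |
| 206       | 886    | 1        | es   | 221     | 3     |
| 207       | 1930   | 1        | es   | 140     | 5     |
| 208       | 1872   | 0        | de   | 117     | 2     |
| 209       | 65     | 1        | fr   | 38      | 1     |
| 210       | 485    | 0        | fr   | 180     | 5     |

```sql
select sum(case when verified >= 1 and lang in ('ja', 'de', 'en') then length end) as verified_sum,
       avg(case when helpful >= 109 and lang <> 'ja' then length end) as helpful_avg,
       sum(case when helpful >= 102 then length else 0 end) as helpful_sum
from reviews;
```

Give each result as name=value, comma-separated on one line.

verified_sum=2110, helpful_avg=1320.75, helpful_sum=11256

[verified_sum: verified >= 1 and lang in ('ja', 'de', 'en')]
review_id=200: ✗
review_id=201: ✓ → 690
review_id=202: ✓ → 1420
review_id=203: ✗
review_id=204: ✗
review_id=205: ✗
review_id=206: ✗
review_id=207: ✗
review_id=208: ✗
review_id=209: ✗
review_id=210: ✗
verified_sum = 690 + 1420 = 2110
—
[helpful_avg: helpful >= 109 and lang <> 'ja']
review_id=200: ✗
review_id=201: ✗
review_id=202: ✓ → 1420
review_id=203: ✓ → 935
review_id=204: ✓ → 1823
review_id=205: ✓ → 1215
review_id=206: ✓ → 886
review_id=207: ✓ → 1930
review_id=208: ✓ → 1872
review_id=209: ✗
review_id=210: ✓ → 485
helpful_avg = (1420 + 935 + 1823 + 1215 + 886 + 1930 + 1872 + 485) / 8 = 1320.75
—
[helpful_sum: helpful >= 102]
review_id=200: ✗
review_id=201: ✓ → 690
review_id=202: ✓ → 1420
review_id=203: ✓ → 935
review_id=204: ✓ → 1823
review_id=205: ✓ → 1215
review_id=206: ✓ → 886
review_id=207: ✓ → 1930
review_id=208: ✓ → 1872
review_id=209: ✗
review_id=210: ✓ → 485
helpful_sum = 690 + 1420 + 935 + 1823 + 1215 + 886 + 1930 + 1872 + 485 = 11256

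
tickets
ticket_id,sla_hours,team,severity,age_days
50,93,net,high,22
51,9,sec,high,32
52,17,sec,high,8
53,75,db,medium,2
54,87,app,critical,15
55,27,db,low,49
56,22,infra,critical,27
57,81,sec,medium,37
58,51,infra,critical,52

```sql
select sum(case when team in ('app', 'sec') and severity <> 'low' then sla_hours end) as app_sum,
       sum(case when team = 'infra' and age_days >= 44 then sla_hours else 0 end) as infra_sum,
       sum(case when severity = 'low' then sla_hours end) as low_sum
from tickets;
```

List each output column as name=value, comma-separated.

app_sum=194, infra_sum=51, low_sum=27

[app_sum: team in ('app', 'sec') and severity <> 'low']
ticket_id=50: ✗
ticket_id=51: ✓ → 9
ticket_id=52: ✓ → 17
ticket_id=53: ✗
ticket_id=54: ✓ → 87
ticket_id=55: ✗
ticket_id=56: ✗
ticket_id=57: ✓ → 81
ticket_id=58: ✗
app_sum = 9 + 17 + 87 + 81 = 194
—
[infra_sum: team = 'infra' and age_days >= 44]
ticket_id=50: ✗
ticket_id=51: ✗
ticket_id=52: ✗
ticket_id=53: ✗
ticket_id=54: ✗
ticket_id=55: ✗
ticket_id=56: ✗
ticket_id=57: ✗
ticket_id=58: ✓ → 51
infra_sum = 51
—
[low_sum: severity = 'low']
ticket_id=50: ✗
ticket_id=51: ✗
ticket_id=52: ✗
ticket_id=53: ✗
ticket_id=54: ✗
ticket_id=55: ✓ → 27
ticket_id=56: ✗
ticket_id=57: ✗
ticket_id=58: ✗
low_sum = 27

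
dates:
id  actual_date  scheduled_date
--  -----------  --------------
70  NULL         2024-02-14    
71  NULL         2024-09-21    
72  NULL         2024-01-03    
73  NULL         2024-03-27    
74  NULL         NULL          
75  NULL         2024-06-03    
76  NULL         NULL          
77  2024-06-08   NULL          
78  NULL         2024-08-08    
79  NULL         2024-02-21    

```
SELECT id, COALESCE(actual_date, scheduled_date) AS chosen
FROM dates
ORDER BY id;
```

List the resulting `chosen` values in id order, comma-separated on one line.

id=70: actual_date=NULL, scheduled_date=2024-02-14 → 2024-02-14
id=71: actual_date=NULL, scheduled_date=2024-09-21 → 2024-09-21
id=72: actual_date=NULL, scheduled_date=2024-01-03 → 2024-01-03
id=73: actual_date=NULL, scheduled_date=2024-03-27 → 2024-03-27
id=74: actual_date=NULL, scheduled_date=NULL (all NULL) → NULL
id=75: actual_date=NULL, scheduled_date=2024-06-03 → 2024-06-03
id=76: actual_date=NULL, scheduled_date=NULL (all NULL) → NULL
id=77: actual_date=2024-06-08 → 2024-06-08
id=78: actual_date=NULL, scheduled_date=2024-08-08 → 2024-08-08
id=79: actual_date=NULL, scheduled_date=2024-02-21 → 2024-02-21

2024-02-14, 2024-09-21, 2024-01-03, 2024-03-27, NULL, 2024-06-03, NULL, 2024-06-08, 2024-08-08, 2024-02-21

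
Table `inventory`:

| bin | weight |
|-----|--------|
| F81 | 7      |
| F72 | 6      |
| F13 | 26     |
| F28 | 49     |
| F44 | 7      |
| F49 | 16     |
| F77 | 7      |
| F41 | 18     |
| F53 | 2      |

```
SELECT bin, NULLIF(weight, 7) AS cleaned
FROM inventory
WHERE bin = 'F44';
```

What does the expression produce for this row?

NULL

bin = F44: weight=7.
weight=7 vs 7: equal → NULL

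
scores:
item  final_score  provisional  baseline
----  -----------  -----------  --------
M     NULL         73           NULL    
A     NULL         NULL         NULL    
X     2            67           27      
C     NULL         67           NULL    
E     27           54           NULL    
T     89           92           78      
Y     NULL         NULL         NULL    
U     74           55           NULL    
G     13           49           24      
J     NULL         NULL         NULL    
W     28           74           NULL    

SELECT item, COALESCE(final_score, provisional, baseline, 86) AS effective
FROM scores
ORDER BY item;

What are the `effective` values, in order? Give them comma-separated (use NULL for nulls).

86, 67, 27, 13, 86, 73, 89, 74, 28, 2, 86

item=A: final_score=NULL, provisional=NULL, baseline=NULL, → literal 86 → 86
item=C: final_score=NULL, provisional=67 → 67
item=E: final_score=27 → 27
item=G: final_score=13 → 13
item=J: final_score=NULL, provisional=NULL, baseline=NULL, → literal 86 → 86
item=M: final_score=NULL, provisional=73 → 73
item=T: final_score=89 → 89
item=U: final_score=74 → 74
item=W: final_score=28 → 28
item=X: final_score=2 → 2
item=Y: final_score=NULL, provisional=NULL, baseline=NULL, → literal 86 → 86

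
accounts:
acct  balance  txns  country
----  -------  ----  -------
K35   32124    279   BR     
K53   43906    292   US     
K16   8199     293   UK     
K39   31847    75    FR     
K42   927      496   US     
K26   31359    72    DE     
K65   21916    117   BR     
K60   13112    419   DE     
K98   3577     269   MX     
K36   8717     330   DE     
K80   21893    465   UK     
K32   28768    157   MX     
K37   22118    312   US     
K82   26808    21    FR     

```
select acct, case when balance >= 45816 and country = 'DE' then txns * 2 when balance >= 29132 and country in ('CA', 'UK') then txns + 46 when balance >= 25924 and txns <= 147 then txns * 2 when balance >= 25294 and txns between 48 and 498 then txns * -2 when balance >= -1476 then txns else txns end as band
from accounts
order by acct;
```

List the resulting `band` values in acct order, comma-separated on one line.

acct=K16: balance >= -1476 → 293
acct=K26: balance >= 25924 and txns <= 147 → 144
acct=K32: balance >= 25294 and txns between 48 and 498 → -314
acct=K35: balance >= 25294 and txns between 48 and 498 → -558
acct=K36: balance >= -1476 → 330
acct=K37: balance >= -1476 → 312
acct=K39: balance >= 25924 and txns <= 147 → 150
acct=K42: balance >= -1476 → 496
acct=K53: balance >= 25294 and txns between 48 and 498 → -584
acct=K60: balance >= -1476 → 419
acct=K65: balance >= -1476 → 117
acct=K80: balance >= -1476 → 465
acct=K82: balance >= 25924 and txns <= 147 → 42
acct=K98: balance >= -1476 → 269

293, 144, -314, -558, 330, 312, 150, 496, -584, 419, 117, 465, 42, 269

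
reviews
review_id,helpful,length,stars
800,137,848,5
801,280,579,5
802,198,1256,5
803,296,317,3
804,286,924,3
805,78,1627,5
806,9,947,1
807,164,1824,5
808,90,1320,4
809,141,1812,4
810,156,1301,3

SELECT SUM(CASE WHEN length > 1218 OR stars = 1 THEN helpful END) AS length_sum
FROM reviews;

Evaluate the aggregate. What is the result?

review_id=800: ✗
review_id=801: ✗
review_id=802: ✓ → 198
review_id=803: ✗
review_id=804: ✗
review_id=805: ✓ → 78
review_id=806: ✓ → 9
review_id=807: ✓ → 164
review_id=808: ✓ → 90
review_id=809: ✓ → 141
review_id=810: ✓ → 156
length_sum = 198 + 78 + 9 + 164 + 90 + 141 + 156 = 836

836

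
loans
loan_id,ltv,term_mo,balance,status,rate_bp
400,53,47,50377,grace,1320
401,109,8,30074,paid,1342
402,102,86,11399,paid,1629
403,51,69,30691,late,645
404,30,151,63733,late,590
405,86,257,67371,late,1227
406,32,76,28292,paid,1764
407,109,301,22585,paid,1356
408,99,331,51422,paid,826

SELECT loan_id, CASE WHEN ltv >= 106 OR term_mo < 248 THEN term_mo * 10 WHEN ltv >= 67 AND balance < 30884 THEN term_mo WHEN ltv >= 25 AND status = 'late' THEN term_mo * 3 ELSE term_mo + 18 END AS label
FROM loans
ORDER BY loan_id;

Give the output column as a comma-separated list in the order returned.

loan_id=400: ltv >= 106 OR term_mo < 248 → 470
loan_id=401: ltv >= 106 OR term_mo < 248 → 80
loan_id=402: ltv >= 106 OR term_mo < 248 → 860
loan_id=403: ltv >= 106 OR term_mo < 248 → 690
loan_id=404: ltv >= 106 OR term_mo < 248 → 1510
loan_id=405: ltv >= 25 AND status = 'late' → 771
loan_id=406: ltv >= 106 OR term_mo < 248 → 760
loan_id=407: ltv >= 106 OR term_mo < 248 → 3010
loan_id=408: ELSE → 349

470, 80, 860, 690, 1510, 771, 760, 3010, 349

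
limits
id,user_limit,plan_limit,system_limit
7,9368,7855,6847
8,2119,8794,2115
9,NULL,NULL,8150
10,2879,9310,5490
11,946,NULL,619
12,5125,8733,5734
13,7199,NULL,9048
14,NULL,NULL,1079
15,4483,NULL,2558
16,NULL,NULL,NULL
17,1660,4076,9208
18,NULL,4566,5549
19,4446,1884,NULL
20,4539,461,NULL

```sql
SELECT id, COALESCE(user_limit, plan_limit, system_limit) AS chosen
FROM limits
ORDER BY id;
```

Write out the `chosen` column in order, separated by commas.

9368, 2119, 8150, 2879, 946, 5125, 7199, 1079, 4483, NULL, 1660, 4566, 4446, 4539

id=7: user_limit=9368 → 9368
id=8: user_limit=2119 → 2119
id=9: user_limit=NULL, plan_limit=NULL, system_limit=8150 → 8150
id=10: user_limit=2879 → 2879
id=11: user_limit=946 → 946
id=12: user_limit=5125 → 5125
id=13: user_limit=7199 → 7199
id=14: user_limit=NULL, plan_limit=NULL, system_limit=1079 → 1079
id=15: user_limit=4483 → 4483
id=16: user_limit=NULL, plan_limit=NULL, system_limit=NULL (all NULL) → NULL
id=17: user_limit=1660 → 1660
id=18: user_limit=NULL, plan_limit=4566 → 4566
id=19: user_limit=4446 → 4446
id=20: user_limit=4539 → 4539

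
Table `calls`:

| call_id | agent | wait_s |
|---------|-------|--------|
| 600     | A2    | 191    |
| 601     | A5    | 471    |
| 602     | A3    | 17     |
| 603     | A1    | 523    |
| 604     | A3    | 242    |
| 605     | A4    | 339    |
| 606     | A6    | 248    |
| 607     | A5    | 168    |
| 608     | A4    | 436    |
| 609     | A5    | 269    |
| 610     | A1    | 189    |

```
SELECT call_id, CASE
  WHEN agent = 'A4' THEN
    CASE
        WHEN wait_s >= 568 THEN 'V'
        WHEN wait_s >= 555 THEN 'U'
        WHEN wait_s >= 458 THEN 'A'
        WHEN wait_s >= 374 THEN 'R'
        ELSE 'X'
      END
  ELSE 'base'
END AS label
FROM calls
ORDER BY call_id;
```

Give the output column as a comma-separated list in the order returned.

base, base, base, base, base, X, base, base, R, base, base

call_id=600: agent='A2' → outer ELSE → base
call_id=601: agent='A5' → outer ELSE → base
call_id=602: agent='A3' → outer ELSE → base
call_id=603: agent='A1' → outer ELSE → base
call_id=604: agent='A3' → outer ELSE → base
call_id=605: agent='A4' → inner[ELSE] → X
call_id=606: agent='A6' → outer ELSE → base
call_id=607: agent='A5' → outer ELSE → base
call_id=608: agent='A4' → inner[wait_s >= 374] → R
call_id=609: agent='A5' → outer ELSE → base
call_id=610: agent='A1' → outer ELSE → base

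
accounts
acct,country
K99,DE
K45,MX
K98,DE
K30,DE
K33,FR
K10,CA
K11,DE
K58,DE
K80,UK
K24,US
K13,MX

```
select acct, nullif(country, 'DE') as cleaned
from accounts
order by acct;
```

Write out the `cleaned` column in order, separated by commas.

acct=K10: country=CA vs DE: differ → CA
acct=K11: country=DE vs DE: equal → NULL
acct=K13: country=MX vs DE: differ → MX
acct=K24: country=US vs DE: differ → US
acct=K30: country=DE vs DE: equal → NULL
acct=K33: country=FR vs DE: differ → FR
acct=K45: country=MX vs DE: differ → MX
acct=K58: country=DE vs DE: equal → NULL
acct=K80: country=UK vs DE: differ → UK
acct=K98: country=DE vs DE: equal → NULL
acct=K99: country=DE vs DE: equal → NULL

CA, NULL, MX, US, NULL, FR, MX, NULL, UK, NULL, NULL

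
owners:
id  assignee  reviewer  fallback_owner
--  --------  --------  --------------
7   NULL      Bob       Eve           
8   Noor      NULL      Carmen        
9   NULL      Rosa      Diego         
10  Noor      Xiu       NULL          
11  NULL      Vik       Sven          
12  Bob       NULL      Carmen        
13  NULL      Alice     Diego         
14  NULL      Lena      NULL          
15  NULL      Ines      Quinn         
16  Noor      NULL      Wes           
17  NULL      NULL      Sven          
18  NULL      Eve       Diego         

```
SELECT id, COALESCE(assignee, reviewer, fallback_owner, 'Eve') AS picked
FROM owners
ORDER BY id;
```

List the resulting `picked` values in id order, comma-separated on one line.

id=7: assignee=NULL, reviewer=Bob → Bob
id=8: assignee=Noor → Noor
id=9: assignee=NULL, reviewer=Rosa → Rosa
id=10: assignee=Noor → Noor
id=11: assignee=NULL, reviewer=Vik → Vik
id=12: assignee=Bob → Bob
id=13: assignee=NULL, reviewer=Alice → Alice
id=14: assignee=NULL, reviewer=Lena → Lena
id=15: assignee=NULL, reviewer=Ines → Ines
id=16: assignee=Noor → Noor
id=17: assignee=NULL, reviewer=NULL, fallback_owner=Sven → Sven
id=18: assignee=NULL, reviewer=Eve → Eve

Bob, Noor, Rosa, Noor, Vik, Bob, Alice, Lena, Ines, Noor, Sven, Eve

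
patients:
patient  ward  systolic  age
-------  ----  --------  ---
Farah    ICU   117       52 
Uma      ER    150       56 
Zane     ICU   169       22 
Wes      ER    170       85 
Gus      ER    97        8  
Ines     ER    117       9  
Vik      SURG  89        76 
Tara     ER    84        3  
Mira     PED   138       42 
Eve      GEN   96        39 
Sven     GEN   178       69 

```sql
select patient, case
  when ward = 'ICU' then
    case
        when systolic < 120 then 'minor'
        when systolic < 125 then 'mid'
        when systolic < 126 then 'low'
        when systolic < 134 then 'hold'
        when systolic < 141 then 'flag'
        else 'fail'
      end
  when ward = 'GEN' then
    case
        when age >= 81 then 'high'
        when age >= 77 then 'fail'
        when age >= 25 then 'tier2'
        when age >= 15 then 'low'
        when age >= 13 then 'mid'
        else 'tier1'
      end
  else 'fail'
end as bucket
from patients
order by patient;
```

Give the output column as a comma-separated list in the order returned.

tier2, minor, fail, fail, fail, tier2, fail, fail, fail, fail, fail

patient=Eve: ward='GEN' → inner[age >= 25] → tier2
patient=Farah: ward='ICU' → inner[systolic < 120] → minor
patient=Gus: ward='ER' → outer ELSE → fail
patient=Ines: ward='ER' → outer ELSE → fail
patient=Mira: ward='PED' → outer ELSE → fail
patient=Sven: ward='GEN' → inner[age >= 25] → tier2
patient=Tara: ward='ER' → outer ELSE → fail
patient=Uma: ward='ER' → outer ELSE → fail
patient=Vik: ward='SURG' → outer ELSE → fail
patient=Wes: ward='ER' → outer ELSE → fail
patient=Zane: ward='ICU' → inner[ELSE] → fail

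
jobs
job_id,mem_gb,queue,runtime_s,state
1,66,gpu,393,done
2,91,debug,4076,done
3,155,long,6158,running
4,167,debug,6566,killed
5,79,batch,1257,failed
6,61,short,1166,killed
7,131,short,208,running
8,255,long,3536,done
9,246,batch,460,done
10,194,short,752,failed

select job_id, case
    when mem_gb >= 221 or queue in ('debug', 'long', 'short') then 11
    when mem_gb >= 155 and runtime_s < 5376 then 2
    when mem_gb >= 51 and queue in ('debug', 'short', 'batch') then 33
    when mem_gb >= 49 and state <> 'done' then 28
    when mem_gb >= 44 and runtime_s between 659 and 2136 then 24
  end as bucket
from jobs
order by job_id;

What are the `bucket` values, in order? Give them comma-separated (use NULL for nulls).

job_id=1: (no match → NULL) → NULL
job_id=2: mem_gb >= 221 or queue in ('debug', 'long', 'short') → 11
job_id=3: mem_gb >= 221 or queue in ('debug', 'long', 'short') → 11
job_id=4: mem_gb >= 221 or queue in ('debug', 'long', 'short') → 11
job_id=5: mem_gb >= 51 and queue in ('debug', 'short', 'batch') → 33
job_id=6: mem_gb >= 221 or queue in ('debug', 'long', 'short') → 11
job_id=7: mem_gb >= 221 or queue in ('debug', 'long', 'short') → 11
job_id=8: mem_gb >= 221 or queue in ('debug', 'long', 'short') → 11
job_id=9: mem_gb >= 221 or queue in ('debug', 'long', 'short') → 11
job_id=10: mem_gb >= 221 or queue in ('debug', 'long', 'short') → 11

NULL, 11, 11, 11, 33, 11, 11, 11, 11, 11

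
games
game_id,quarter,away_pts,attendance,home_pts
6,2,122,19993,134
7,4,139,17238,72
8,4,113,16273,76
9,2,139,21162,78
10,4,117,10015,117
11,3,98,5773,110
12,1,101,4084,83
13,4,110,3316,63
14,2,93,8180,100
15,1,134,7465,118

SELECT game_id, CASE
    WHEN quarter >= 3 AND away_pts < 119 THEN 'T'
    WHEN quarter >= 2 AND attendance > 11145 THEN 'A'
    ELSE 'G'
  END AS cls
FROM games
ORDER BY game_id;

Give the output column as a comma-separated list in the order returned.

game_id=6: quarter >= 2 AND attendance > 11145 → A
game_id=7: quarter >= 2 AND attendance > 11145 → A
game_id=8: quarter >= 3 AND away_pts < 119 → T
game_id=9: quarter >= 2 AND attendance > 11145 → A
game_id=10: quarter >= 3 AND away_pts < 119 → T
game_id=11: quarter >= 3 AND away_pts < 119 → T
game_id=12: ELSE → G
game_id=13: quarter >= 3 AND away_pts < 119 → T
game_id=14: ELSE → G
game_id=15: ELSE → G

A, A, T, A, T, T, G, T, G, G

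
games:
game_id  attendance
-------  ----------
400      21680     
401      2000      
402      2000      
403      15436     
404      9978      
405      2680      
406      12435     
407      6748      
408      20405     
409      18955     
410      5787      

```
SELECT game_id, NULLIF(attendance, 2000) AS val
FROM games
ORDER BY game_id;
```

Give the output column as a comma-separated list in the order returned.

game_id=400: attendance=21680 vs 2000: differ → 21680
game_id=401: attendance=2000 vs 2000: equal → NULL
game_id=402: attendance=2000 vs 2000: equal → NULL
game_id=403: attendance=15436 vs 2000: differ → 15436
game_id=404: attendance=9978 vs 2000: differ → 9978
game_id=405: attendance=2680 vs 2000: differ → 2680
game_id=406: attendance=12435 vs 2000: differ → 12435
game_id=407: attendance=6748 vs 2000: differ → 6748
game_id=408: attendance=20405 vs 2000: differ → 20405
game_id=409: attendance=18955 vs 2000: differ → 18955
game_id=410: attendance=5787 vs 2000: differ → 5787

21680, NULL, NULL, 15436, 9978, 2680, 12435, 6748, 20405, 18955, 5787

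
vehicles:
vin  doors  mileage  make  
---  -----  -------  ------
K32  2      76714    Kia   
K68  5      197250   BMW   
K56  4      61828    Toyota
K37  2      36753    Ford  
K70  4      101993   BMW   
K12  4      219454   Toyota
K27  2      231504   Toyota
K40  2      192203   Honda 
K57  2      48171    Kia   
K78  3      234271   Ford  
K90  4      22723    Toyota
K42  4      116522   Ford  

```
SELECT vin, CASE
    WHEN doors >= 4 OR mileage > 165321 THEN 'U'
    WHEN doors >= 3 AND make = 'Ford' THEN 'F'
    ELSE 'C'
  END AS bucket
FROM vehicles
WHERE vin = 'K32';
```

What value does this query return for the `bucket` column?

vin = K32: doors=2, mileage=76714, make=Kia.
doors >= 4 OR mileage > 165321 → false
doors >= 3 AND make = 'Ford' → false
No prior WHEN matched → ELSE → C

C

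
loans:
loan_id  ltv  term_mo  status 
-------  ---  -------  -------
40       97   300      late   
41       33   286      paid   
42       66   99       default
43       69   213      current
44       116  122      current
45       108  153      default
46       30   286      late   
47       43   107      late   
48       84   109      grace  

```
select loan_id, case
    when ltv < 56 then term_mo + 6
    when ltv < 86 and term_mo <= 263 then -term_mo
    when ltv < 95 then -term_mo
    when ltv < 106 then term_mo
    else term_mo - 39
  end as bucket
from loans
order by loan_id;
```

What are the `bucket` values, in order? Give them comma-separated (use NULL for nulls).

loan_id=40: ltv < 106 → 300
loan_id=41: ltv < 56 → 292
loan_id=42: ltv < 86 and term_mo <= 263 → -99
loan_id=43: ltv < 86 and term_mo <= 263 → -213
loan_id=44: ELSE → 83
loan_id=45: ELSE → 114
loan_id=46: ltv < 56 → 292
loan_id=47: ltv < 56 → 113
loan_id=48: ltv < 86 and term_mo <= 263 → -109

300, 292, -99, -213, 83, 114, 292, 113, -109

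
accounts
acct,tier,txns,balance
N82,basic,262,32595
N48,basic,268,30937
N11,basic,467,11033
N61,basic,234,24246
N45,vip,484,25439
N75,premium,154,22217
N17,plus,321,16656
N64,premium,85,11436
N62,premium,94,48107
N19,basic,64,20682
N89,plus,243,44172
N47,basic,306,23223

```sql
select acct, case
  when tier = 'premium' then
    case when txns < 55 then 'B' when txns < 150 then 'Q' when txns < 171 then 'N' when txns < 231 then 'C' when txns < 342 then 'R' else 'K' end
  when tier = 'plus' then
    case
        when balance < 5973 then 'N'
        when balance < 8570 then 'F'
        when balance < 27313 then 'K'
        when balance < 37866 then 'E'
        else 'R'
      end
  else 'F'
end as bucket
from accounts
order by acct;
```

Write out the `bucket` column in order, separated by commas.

acct=N11: tier='basic' → outer ELSE → F
acct=N17: tier='plus' → inner[balance < 27313] → K
acct=N19: tier='basic' → outer ELSE → F
acct=N45: tier='vip' → outer ELSE → F
acct=N47: tier='basic' → outer ELSE → F
acct=N48: tier='basic' → outer ELSE → F
acct=N61: tier='basic' → outer ELSE → F
acct=N62: tier='premium' → inner[txns < 150] → Q
acct=N64: tier='premium' → inner[txns < 150] → Q
acct=N75: tier='premium' → inner[txns < 171] → N
acct=N82: tier='basic' → outer ELSE → F
acct=N89: tier='plus' → inner[ELSE] → R

F, K, F, F, F, F, F, Q, Q, N, F, R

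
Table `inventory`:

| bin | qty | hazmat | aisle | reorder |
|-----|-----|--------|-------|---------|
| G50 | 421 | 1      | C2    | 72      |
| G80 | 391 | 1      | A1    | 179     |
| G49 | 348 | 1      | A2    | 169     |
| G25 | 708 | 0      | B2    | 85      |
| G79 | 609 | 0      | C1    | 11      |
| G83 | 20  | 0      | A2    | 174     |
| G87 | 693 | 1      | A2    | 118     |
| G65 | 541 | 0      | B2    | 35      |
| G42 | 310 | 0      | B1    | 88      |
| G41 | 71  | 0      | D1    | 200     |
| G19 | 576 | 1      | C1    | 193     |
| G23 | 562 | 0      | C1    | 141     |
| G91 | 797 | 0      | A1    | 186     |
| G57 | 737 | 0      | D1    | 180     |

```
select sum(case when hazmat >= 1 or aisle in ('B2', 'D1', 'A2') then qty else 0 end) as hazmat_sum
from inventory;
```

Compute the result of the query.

4506

bin=G50: ✓ → 421
bin=G80: ✓ → 391
bin=G49: ✓ → 348
bin=G25: ✓ → 708
bin=G79: ✗
bin=G83: ✓ → 20
bin=G87: ✓ → 693
bin=G65: ✓ → 541
bin=G42: ✗
bin=G41: ✓ → 71
bin=G19: ✓ → 576
bin=G23: ✗
bin=G91: ✗
bin=G57: ✓ → 737
hazmat_sum = 421 + 391 + 348 + 708 + 20 + 693 + 541 + 71 + 576 + 737 = 4506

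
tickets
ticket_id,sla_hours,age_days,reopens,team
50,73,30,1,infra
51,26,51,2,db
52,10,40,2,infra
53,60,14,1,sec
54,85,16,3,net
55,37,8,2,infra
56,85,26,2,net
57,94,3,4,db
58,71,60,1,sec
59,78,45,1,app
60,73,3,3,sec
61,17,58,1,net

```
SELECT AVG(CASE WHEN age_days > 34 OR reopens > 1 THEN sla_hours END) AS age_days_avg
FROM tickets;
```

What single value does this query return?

57.6

ticket_id=50: ✗
ticket_id=51: ✓ → 26
ticket_id=52: ✓ → 10
ticket_id=53: ✗
ticket_id=54: ✓ → 85
ticket_id=55: ✓ → 37
ticket_id=56: ✓ → 85
ticket_id=57: ✓ → 94
ticket_id=58: ✓ → 71
ticket_id=59: ✓ → 78
ticket_id=60: ✓ → 73
ticket_id=61: ✓ → 17
age_days_avg = (26 + 10 + 85 + 37 + 85 + 94 + 71 + 78 + 73 + 17) / 10 = 57.6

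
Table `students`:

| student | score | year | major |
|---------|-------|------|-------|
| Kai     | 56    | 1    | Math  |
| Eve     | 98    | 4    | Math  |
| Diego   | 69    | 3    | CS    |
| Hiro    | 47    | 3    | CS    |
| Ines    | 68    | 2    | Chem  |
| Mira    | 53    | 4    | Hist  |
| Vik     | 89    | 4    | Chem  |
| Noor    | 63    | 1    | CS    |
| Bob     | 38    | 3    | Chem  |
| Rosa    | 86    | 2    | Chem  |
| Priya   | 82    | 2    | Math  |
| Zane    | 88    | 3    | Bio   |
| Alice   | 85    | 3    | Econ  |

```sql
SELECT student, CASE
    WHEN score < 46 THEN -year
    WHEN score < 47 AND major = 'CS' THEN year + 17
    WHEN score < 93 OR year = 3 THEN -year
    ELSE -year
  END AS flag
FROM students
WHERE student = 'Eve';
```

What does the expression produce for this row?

student = Eve: score=98, year=4, major=Math.
score < 46 → false
score < 47 AND major = 'CS' → false
score < 93 OR year = 3 → false
No prior WHEN matched → ELSE → -4

-4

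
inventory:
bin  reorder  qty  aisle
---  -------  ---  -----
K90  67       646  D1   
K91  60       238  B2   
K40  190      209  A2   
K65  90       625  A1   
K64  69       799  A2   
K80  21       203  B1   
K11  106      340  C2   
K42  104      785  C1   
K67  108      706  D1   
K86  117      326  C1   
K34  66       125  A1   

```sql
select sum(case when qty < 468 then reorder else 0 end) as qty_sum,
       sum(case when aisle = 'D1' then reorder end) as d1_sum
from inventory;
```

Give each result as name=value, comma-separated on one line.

qty_sum=560, d1_sum=175

[qty_sum: qty < 468]
bin=K90: ✗
bin=K91: ✓ → 60
bin=K40: ✓ → 190
bin=K65: ✗
bin=K64: ✗
bin=K80: ✓ → 21
bin=K11: ✓ → 106
bin=K42: ✗
bin=K67: ✗
bin=K86: ✓ → 117
bin=K34: ✓ → 66
qty_sum = 60 + 190 + 21 + 106 + 117 + 66 = 560
—
[d1_sum: aisle = 'D1']
bin=K90: ✓ → 67
bin=K91: ✗
bin=K40: ✗
bin=K65: ✗
bin=K64: ✗
bin=K80: ✗
bin=K11: ✗
bin=K42: ✗
bin=K67: ✓ → 108
bin=K86: ✗
bin=K34: ✗
d1_sum = 67 + 108 = 175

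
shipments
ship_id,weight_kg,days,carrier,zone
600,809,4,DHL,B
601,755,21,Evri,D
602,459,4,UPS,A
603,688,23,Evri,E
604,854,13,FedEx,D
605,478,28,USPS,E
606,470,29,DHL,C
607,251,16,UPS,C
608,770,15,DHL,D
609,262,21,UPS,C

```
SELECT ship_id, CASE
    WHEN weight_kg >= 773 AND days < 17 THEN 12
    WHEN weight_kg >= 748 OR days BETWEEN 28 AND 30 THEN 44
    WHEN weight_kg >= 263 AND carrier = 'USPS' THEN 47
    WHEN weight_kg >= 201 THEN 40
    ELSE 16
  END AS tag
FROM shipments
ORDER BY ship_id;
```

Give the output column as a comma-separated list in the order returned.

12, 44, 40, 40, 12, 44, 44, 40, 44, 40

ship_id=600: weight_kg >= 773 AND days < 17 → 12
ship_id=601: weight_kg >= 748 OR days BETWEEN 28 AND 30 → 44
ship_id=602: weight_kg >= 201 → 40
ship_id=603: weight_kg >= 201 → 40
ship_id=604: weight_kg >= 773 AND days < 17 → 12
ship_id=605: weight_kg >= 748 OR days BETWEEN 28 AND 30 → 44
ship_id=606: weight_kg >= 748 OR days BETWEEN 28 AND 30 → 44
ship_id=607: weight_kg >= 201 → 40
ship_id=608: weight_kg >= 748 OR days BETWEEN 28 AND 30 → 44
ship_id=609: weight_kg >= 201 → 40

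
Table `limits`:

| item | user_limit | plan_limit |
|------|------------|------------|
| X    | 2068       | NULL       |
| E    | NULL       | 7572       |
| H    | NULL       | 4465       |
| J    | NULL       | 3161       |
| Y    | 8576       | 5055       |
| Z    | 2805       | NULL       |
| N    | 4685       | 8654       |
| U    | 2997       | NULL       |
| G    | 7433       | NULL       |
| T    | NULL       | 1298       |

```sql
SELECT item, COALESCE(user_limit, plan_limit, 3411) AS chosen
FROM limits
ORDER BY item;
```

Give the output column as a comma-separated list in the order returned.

item=E: user_limit=NULL, plan_limit=7572 → 7572
item=G: user_limit=7433 → 7433
item=H: user_limit=NULL, plan_limit=4465 → 4465
item=J: user_limit=NULL, plan_limit=3161 → 3161
item=N: user_limit=4685 → 4685
item=T: user_limit=NULL, plan_limit=1298 → 1298
item=U: user_limit=2997 → 2997
item=X: user_limit=2068 → 2068
item=Y: user_limit=8576 → 8576
item=Z: user_limit=2805 → 2805

7572, 7433, 4465, 3161, 4685, 1298, 2997, 2068, 8576, 2805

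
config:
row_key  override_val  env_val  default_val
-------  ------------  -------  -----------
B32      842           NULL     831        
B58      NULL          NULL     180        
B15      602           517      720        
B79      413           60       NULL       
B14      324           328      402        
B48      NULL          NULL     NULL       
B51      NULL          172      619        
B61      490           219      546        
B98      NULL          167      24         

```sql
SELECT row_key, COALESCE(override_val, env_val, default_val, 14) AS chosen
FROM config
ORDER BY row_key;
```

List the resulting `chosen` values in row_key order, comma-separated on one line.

324, 602, 842, 14, 172, 180, 490, 413, 167

row_key=B14: override_val=324 → 324
row_key=B15: override_val=602 → 602
row_key=B32: override_val=842 → 842
row_key=B48: override_val=NULL, env_val=NULL, default_val=NULL, → literal 14 → 14
row_key=B51: override_val=NULL, env_val=172 → 172
row_key=B58: override_val=NULL, env_val=NULL, default_val=180 → 180
row_key=B61: override_val=490 → 490
row_key=B79: override_val=413 → 413
row_key=B98: override_val=NULL, env_val=167 → 167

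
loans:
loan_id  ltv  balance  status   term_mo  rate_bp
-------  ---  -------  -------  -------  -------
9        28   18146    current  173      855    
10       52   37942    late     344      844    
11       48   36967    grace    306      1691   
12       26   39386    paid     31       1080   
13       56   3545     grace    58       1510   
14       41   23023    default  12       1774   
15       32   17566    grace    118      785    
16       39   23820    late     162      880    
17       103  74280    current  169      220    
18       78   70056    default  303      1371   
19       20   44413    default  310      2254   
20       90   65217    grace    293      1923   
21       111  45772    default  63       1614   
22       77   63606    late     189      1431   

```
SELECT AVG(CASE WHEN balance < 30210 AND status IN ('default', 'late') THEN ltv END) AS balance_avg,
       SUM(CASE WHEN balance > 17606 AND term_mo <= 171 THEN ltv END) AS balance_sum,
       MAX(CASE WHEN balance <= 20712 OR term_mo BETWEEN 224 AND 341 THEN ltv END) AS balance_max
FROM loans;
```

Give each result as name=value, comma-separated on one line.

[balance_avg: balance < 30210 AND status IN ('default', 'late')]
loan_id=9: ✗
loan_id=10: ✗
loan_id=11: ✗
loan_id=12: ✗
loan_id=13: ✗
loan_id=14: ✓ → 41
loan_id=15: ✗
loan_id=16: ✓ → 39
loan_id=17: ✗
loan_id=18: ✗
loan_id=19: ✗
loan_id=20: ✗
loan_id=21: ✗
loan_id=22: ✗
balance_avg = (41 + 39) / 2 = 40
—
[balance_sum: balance > 17606 AND term_mo <= 171]
loan_id=9: ✗
loan_id=10: ✗
loan_id=11: ✗
loan_id=12: ✓ → 26
loan_id=13: ✗
loan_id=14: ✓ → 41
loan_id=15: ✗
loan_id=16: ✓ → 39
loan_id=17: ✓ → 103
loan_id=18: ✗
loan_id=19: ✗
loan_id=20: ✗
loan_id=21: ✓ → 111
loan_id=22: ✗
balance_sum = 26 + 41 + 39 + 103 + 111 = 320
—
[balance_max: balance <= 20712 OR term_mo BETWEEN 224 AND 341]
loan_id=9: ✓ → 28
loan_id=10: ✗
loan_id=11: ✓ → 48
loan_id=12: ✗
loan_id=13: ✓ → 56
loan_id=14: ✗
loan_id=15: ✓ → 32
loan_id=16: ✗
loan_id=17: ✗
loan_id=18: ✓ → 78
loan_id=19: ✓ → 20
loan_id=20: ✓ → 90
loan_id=21: ✗
loan_id=22: ✗
balance_max = MAX(28, 48, 56, 32, 78, 20, 90) = 90

balance_avg=40, balance_sum=320, balance_max=90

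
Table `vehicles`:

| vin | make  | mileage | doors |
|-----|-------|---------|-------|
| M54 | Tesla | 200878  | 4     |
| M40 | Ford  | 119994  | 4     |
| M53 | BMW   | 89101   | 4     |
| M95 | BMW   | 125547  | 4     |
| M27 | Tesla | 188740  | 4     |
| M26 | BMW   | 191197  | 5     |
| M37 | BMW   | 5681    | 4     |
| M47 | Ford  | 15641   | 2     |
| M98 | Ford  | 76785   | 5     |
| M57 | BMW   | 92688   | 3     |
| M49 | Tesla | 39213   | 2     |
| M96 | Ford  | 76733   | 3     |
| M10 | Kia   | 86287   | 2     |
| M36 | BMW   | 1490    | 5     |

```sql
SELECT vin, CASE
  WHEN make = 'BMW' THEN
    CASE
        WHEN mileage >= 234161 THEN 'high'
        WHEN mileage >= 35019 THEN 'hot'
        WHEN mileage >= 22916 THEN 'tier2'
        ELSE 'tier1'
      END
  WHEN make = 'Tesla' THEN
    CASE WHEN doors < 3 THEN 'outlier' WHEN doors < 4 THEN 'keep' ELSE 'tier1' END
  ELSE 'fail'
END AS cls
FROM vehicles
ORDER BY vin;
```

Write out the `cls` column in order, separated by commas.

vin=M10: make='Kia' → outer ELSE → fail
vin=M26: make='BMW' → inner[mileage >= 35019] → hot
vin=M27: make='Tesla' → inner[ELSE] → tier1
vin=M36: make='BMW' → inner[ELSE] → tier1
vin=M37: make='BMW' → inner[ELSE] → tier1
vin=M40: make='Ford' → outer ELSE → fail
vin=M47: make='Ford' → outer ELSE → fail
vin=M49: make='Tesla' → inner[doors < 3] → outlier
vin=M53: make='BMW' → inner[mileage >= 35019] → hot
vin=M54: make='Tesla' → inner[ELSE] → tier1
vin=M57: make='BMW' → inner[mileage >= 35019] → hot
vin=M95: make='BMW' → inner[mileage >= 35019] → hot
vin=M96: make='Ford' → outer ELSE → fail
vin=M98: make='Ford' → outer ELSE → fail

fail, hot, tier1, tier1, tier1, fail, fail, outlier, hot, tier1, hot, hot, fail, fail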